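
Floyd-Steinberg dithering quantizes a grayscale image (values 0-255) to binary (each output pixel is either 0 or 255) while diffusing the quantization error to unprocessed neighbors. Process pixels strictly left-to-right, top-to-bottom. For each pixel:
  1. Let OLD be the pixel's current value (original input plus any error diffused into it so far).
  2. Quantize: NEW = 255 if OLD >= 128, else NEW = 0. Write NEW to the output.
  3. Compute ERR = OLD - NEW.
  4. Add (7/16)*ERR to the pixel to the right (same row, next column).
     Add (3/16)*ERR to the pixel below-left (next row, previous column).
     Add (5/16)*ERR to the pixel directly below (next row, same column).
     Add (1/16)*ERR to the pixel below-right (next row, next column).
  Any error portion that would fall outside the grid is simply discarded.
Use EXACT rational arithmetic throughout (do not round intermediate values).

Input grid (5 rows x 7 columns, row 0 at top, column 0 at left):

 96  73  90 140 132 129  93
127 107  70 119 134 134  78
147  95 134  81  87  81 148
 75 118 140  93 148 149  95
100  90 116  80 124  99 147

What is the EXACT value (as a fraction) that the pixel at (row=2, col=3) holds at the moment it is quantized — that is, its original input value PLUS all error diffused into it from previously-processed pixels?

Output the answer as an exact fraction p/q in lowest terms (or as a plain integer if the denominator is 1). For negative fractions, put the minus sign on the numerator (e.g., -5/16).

Answer: 421113821/8388608

Derivation:
(0,0): OLD=96 → NEW=0, ERR=96
(0,1): OLD=115 → NEW=0, ERR=115
(0,2): OLD=2245/16 → NEW=255, ERR=-1835/16
(0,3): OLD=22995/256 → NEW=0, ERR=22995/256
(0,4): OLD=701637/4096 → NEW=255, ERR=-342843/4096
(0,5): OLD=6054243/65536 → NEW=0, ERR=6054243/65536
(0,6): OLD=139897269/1048576 → NEW=255, ERR=-127489611/1048576
(1,0): OLD=2857/16 → NEW=255, ERR=-1223/16
(1,1): OLD=12031/128 → NEW=0, ERR=12031/128
(1,2): OLD=406779/4096 → NEW=0, ERR=406779/4096
(1,3): OLD=2746887/16384 → NEW=255, ERR=-1431033/16384
(1,4): OLD=97062269/1048576 → NEW=0, ERR=97062269/1048576
(1,5): OLD=1470842813/8388608 → NEW=255, ERR=-668252227/8388608
(1,6): OLD=1466575859/134217728 → NEW=0, ERR=1466575859/134217728
(2,0): OLD=288229/2048 → NEW=255, ERR=-234011/2048
(2,1): OLD=5781975/65536 → NEW=0, ERR=5781975/65536
(2,2): OLD=202512805/1048576 → NEW=255, ERR=-64874075/1048576
(2,3): OLD=421113821/8388608 → NEW=0, ERR=421113821/8388608
Target (2,3): original=81, with diffused error = 421113821/8388608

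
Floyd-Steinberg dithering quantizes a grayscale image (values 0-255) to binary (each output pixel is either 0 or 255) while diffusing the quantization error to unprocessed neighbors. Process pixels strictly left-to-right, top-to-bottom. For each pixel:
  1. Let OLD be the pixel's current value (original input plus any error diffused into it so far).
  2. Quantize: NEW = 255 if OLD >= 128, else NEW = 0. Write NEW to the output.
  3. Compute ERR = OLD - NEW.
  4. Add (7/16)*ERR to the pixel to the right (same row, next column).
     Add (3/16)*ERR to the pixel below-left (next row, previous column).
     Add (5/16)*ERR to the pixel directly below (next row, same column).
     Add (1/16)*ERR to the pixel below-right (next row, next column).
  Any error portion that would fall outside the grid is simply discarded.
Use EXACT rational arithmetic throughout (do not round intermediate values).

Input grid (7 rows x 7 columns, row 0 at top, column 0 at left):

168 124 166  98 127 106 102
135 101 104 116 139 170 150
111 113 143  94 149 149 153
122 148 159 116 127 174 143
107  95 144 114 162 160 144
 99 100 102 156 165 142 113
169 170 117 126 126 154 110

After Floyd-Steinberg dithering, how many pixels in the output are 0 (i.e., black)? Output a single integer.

(0,0): OLD=168 → NEW=255, ERR=-87
(0,1): OLD=1375/16 → NEW=0, ERR=1375/16
(0,2): OLD=52121/256 → NEW=255, ERR=-13159/256
(0,3): OLD=309295/4096 → NEW=0, ERR=309295/4096
(0,4): OLD=10488137/65536 → NEW=255, ERR=-6223543/65536
(0,5): OLD=67584255/1048576 → NEW=0, ERR=67584255/1048576
(0,6): OLD=2184365817/16777216 → NEW=255, ERR=-2093824263/16777216
(1,0): OLD=31725/256 → NEW=0, ERR=31725/256
(1,1): OLD=342011/2048 → NEW=255, ERR=-180229/2048
(1,2): OLD=4519703/65536 → NEW=0, ERR=4519703/65536
(1,3): OLD=38994251/262144 → NEW=255, ERR=-27852469/262144
(1,4): OLD=1336212737/16777216 → NEW=0, ERR=1336212737/16777216
(1,5): OLD=26259778641/134217728 → NEW=255, ERR=-7965741999/134217728
(1,6): OLD=191260167327/2147483648 → NEW=0, ERR=191260167327/2147483648
(2,0): OLD=4365561/32768 → NEW=255, ERR=-3990279/32768
(2,1): OLD=55469251/1048576 → NEW=0, ERR=55469251/1048576
(2,2): OLD=2722496009/16777216 → NEW=255, ERR=-1555694071/16777216
(2,3): OLD=5297983233/134217728 → NEW=0, ERR=5297983233/134217728
(2,4): OLD=186175882769/1073741824 → NEW=255, ERR=-87628282351/1073741824
(2,5): OLD=4000361436315/34359738368 → NEW=0, ERR=4000361436315/34359738368
(2,6): OLD=125376753013485/549755813888 → NEW=255, ERR=-14810979527955/549755813888
(3,0): OLD=1574783465/16777216 → NEW=0, ERR=1574783465/16777216
(3,1): OLD=24239683381/134217728 → NEW=255, ERR=-9985837259/134217728
(3,2): OLD=116157645103/1073741824 → NEW=0, ERR=116157645103/1073741824
(3,3): OLD=663859600697/4294967296 → NEW=255, ERR=-431357059783/4294967296
(3,4): OLD=44999835856361/549755813888 → NEW=0, ERR=44999835856361/549755813888
(3,5): OLD=1038124666308171/4398046511104 → NEW=255, ERR=-83377194023349/4398046511104
(3,6): OLD=9398697141972629/70368744177664 → NEW=255, ERR=-8545332623331691/70368744177664
(4,0): OLD=262814577159/2147483648 → NEW=0, ERR=262814577159/2147483648
(4,1): OLD=5203528358491/34359738368 → NEW=255, ERR=-3558204925349/34359738368
(4,2): OLD=59933682165813/549755813888 → NEW=0, ERR=59933682165813/549755813888
(4,3): OLD=670347041646551/4398046511104 → NEW=255, ERR=-451154818684969/4398046511104
(4,4): OLD=4674902524476693/35184372088832 → NEW=255, ERR=-4297112358175467/35184372088832
(4,5): OLD=93438217678114517/1125899906842624 → NEW=0, ERR=93438217678114517/1125899906842624
(4,6): OLD=2543169737575694691/18014398509481984 → NEW=255, ERR=-2050501882342211229/18014398509481984
(5,0): OLD=64776376971585/549755813888 → NEW=0, ERR=64776376971585/549755813888
(5,1): OLD=647734562622059/4398046511104 → NEW=255, ERR=-473767297709461/4398046511104
(5,2): OLD=2224836711144221/35184372088832 → NEW=0, ERR=2224836711144221/35184372088832
(5,3): OLD=38146137774210545/281474976710656 → NEW=255, ERR=-33629981287006735/281474976710656
(5,4): OLD=1508017320171255547/18014398509481984 → NEW=0, ERR=1508017320171255547/18014398509481984
(5,5): OLD=25304132447289272523/144115188075855872 → NEW=255, ERR=-11445240512053974837/144115188075855872
(5,6): OLD=110383593025879801733/2305843009213693952 → NEW=0, ERR=110383593025879801733/2305843009213693952
(6,0): OLD=13062070951760233/70368744177664 → NEW=255, ERR=-4881958813544087/70368744177664
(6,1): OLD=140968285170908797/1125899906842624 → NEW=0, ERR=140968285170908797/1125899906842624
(6,2): OLD=2925592291931126231/18014398509481984 → NEW=255, ERR=-1668079327986779689/18014398509481984
(6,3): OLD=9771023221992837257/144115188075855872 → NEW=0, ERR=9771023221992837257/144115188075855872
(6,4): OLD=45962475320827018475/288230376151711744 → NEW=255, ERR=-27536270597859476245/288230376151711744
(6,5): OLD=3748123776317653356263/36893488147419103232 → NEW=0, ERR=3748123776317653356263/36893488147419103232
(6,6): OLD=97070111444665761762529/590295810358705651712 → NEW=255, ERR=-53455320196804179424031/590295810358705651712
Output grid:
  Row 0: #.#.#.#  (3 black, running=3)
  Row 1: .#.#.#.  (4 black, running=7)
  Row 2: #.#.#.#  (3 black, running=10)
  Row 3: .#.#.##  (3 black, running=13)
  Row 4: .#.##.#  (3 black, running=16)
  Row 5: .#.#.#.  (4 black, running=20)
  Row 6: #.#.#.#  (3 black, running=23)

Answer: 23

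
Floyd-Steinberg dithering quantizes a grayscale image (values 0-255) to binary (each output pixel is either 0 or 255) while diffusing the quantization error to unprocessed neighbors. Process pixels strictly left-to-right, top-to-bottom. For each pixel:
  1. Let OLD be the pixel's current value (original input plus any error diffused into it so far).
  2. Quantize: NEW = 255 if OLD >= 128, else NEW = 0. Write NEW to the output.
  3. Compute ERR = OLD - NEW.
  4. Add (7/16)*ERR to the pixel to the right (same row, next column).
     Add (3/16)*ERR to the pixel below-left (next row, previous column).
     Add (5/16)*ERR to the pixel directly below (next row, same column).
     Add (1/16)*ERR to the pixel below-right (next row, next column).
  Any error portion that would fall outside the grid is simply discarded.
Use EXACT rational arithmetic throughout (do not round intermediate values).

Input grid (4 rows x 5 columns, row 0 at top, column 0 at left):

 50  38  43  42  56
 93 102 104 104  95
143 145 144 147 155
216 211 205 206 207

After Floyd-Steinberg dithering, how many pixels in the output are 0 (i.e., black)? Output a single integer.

(0,0): OLD=50 → NEW=0, ERR=50
(0,1): OLD=479/8 → NEW=0, ERR=479/8
(0,2): OLD=8857/128 → NEW=0, ERR=8857/128
(0,3): OLD=148015/2048 → NEW=0, ERR=148015/2048
(0,4): OLD=2871113/32768 → NEW=0, ERR=2871113/32768
(1,0): OLD=15341/128 → NEW=0, ERR=15341/128
(1,1): OLD=193787/1024 → NEW=255, ERR=-67333/1024
(1,2): OLD=3740439/32768 → NEW=0, ERR=3740439/32768
(1,3): OLD=25857739/131072 → NEW=255, ERR=-7565621/131072
(1,4): OLD=213165313/2097152 → NEW=0, ERR=213165313/2097152
(2,0): OLD=2754553/16384 → NEW=255, ERR=-1423367/16384
(2,1): OLD=60469955/524288 → NEW=0, ERR=60469955/524288
(2,2): OLD=1805222409/8388608 → NEW=255, ERR=-333872631/8388608
(2,3): OLD=18487435019/134217728 → NEW=255, ERR=-15738085621/134217728
(2,4): OLD=283159070349/2147483648 → NEW=255, ERR=-264449259891/2147483648
(3,0): OLD=1765610473/8388608 → NEW=255, ERR=-373484567/8388608
(3,1): OLD=14406381621/67108864 → NEW=255, ERR=-2706378699/67108864
(3,2): OLD=343901087191/2147483648 → NEW=255, ERR=-203707243049/2147483648
(3,3): OLD=439286172447/4294967296 → NEW=0, ERR=439286172447/4294967296
(3,4): OLD=14151823552699/68719476736 → NEW=255, ERR=-3371643014981/68719476736
Output grid:
  Row 0: .....  (5 black, running=5)
  Row 1: .#.#.  (3 black, running=8)
  Row 2: #.###  (1 black, running=9)
  Row 3: ###.#  (1 black, running=10)

Answer: 10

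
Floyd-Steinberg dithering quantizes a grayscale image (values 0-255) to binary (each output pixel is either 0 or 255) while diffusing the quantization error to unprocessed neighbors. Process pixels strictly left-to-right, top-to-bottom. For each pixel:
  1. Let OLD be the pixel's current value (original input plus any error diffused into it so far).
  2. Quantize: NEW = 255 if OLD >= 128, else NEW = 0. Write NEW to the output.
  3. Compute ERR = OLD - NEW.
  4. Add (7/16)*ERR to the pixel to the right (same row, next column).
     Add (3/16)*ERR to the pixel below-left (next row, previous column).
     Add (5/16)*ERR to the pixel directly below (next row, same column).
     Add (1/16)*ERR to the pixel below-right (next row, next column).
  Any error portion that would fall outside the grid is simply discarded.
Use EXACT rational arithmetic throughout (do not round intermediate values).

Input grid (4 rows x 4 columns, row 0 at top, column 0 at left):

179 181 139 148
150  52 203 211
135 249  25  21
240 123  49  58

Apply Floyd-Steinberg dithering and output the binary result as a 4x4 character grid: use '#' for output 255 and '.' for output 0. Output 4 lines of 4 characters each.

Answer: ##.#
..##
##..
#...

Derivation:
(0,0): OLD=179 → NEW=255, ERR=-76
(0,1): OLD=591/4 → NEW=255, ERR=-429/4
(0,2): OLD=5893/64 → NEW=0, ERR=5893/64
(0,3): OLD=192803/1024 → NEW=255, ERR=-68317/1024
(1,0): OLD=6793/64 → NEW=0, ERR=6793/64
(1,1): OLD=39647/512 → NEW=0, ERR=39647/512
(1,2): OLD=4037675/16384 → NEW=255, ERR=-140245/16384
(1,3): OLD=50373917/262144 → NEW=255, ERR=-16472803/262144
(2,0): OLD=1496581/8192 → NEW=255, ERR=-592379/8192
(2,1): OLD=64642343/262144 → NEW=255, ERR=-2204377/262144
(2,2): OLD=6136027/524288 → NEW=0, ERR=6136027/524288
(2,3): OLD=49897087/8388608 → NEW=0, ERR=49897087/8388608
(3,0): OLD=905239189/4194304 → NEW=255, ERR=-164308331/4194304
(3,1): OLD=6771848395/67108864 → NEW=0, ERR=6771848395/67108864
(3,2): OLD=104576554997/1073741824 → NEW=0, ERR=104576554997/1073741824
(3,3): OLD=1772969016627/17179869184 → NEW=0, ERR=1772969016627/17179869184
Row 0: ##.#
Row 1: ..##
Row 2: ##..
Row 3: #...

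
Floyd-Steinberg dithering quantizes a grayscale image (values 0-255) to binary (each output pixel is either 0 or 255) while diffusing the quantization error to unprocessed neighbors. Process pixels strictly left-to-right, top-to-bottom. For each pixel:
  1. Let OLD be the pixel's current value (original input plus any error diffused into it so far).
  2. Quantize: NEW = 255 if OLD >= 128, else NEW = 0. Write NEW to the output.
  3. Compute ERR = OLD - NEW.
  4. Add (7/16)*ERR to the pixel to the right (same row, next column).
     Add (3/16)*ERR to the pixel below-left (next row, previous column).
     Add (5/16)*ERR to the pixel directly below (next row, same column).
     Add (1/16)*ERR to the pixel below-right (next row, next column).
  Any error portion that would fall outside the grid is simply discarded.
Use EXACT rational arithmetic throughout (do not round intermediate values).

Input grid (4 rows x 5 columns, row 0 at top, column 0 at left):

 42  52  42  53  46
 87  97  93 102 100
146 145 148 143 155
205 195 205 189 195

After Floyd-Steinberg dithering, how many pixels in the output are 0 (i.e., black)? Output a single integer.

(0,0): OLD=42 → NEW=0, ERR=42
(0,1): OLD=563/8 → NEW=0, ERR=563/8
(0,2): OLD=9317/128 → NEW=0, ERR=9317/128
(0,3): OLD=173763/2048 → NEW=0, ERR=173763/2048
(0,4): OLD=2723669/32768 → NEW=0, ERR=2723669/32768
(1,0): OLD=14505/128 → NEW=0, ERR=14505/128
(1,1): OLD=189279/1024 → NEW=255, ERR=-71841/1024
(1,2): OLD=3452427/32768 → NEW=0, ERR=3452427/32768
(1,3): OLD=25525391/131072 → NEW=255, ERR=-7897969/131072
(1,4): OLD=220023629/2097152 → NEW=0, ERR=220023629/2097152
(2,0): OLD=2756741/16384 → NEW=255, ERR=-1421179/16384
(2,1): OLD=58701255/524288 → NEW=0, ERR=58701255/524288
(2,2): OLD=1797058709/8388608 → NEW=255, ERR=-342036331/8388608
(2,3): OLD=17795635567/134217728 → NEW=255, ERR=-16429885073/134217728
(2,4): OLD=280170810953/2147483648 → NEW=255, ERR=-267437519287/2147483648
(3,0): OLD=1668379765/8388608 → NEW=255, ERR=-470715275/8388608
(3,1): OLD=12909898897/67108864 → NEW=255, ERR=-4202861423/67108864
(3,2): OLD=319769047499/2147483648 → NEW=255, ERR=-227839282741/2147483648
(3,3): OLD=336856363491/4294967296 → NEW=0, ERR=336856363491/4294967296
(3,4): OLD=12558160992751/68719476736 → NEW=255, ERR=-4965305574929/68719476736
Output grid:
  Row 0: .....  (5 black, running=5)
  Row 1: .#.#.  (3 black, running=8)
  Row 2: #.###  (1 black, running=9)
  Row 3: ###.#  (1 black, running=10)

Answer: 10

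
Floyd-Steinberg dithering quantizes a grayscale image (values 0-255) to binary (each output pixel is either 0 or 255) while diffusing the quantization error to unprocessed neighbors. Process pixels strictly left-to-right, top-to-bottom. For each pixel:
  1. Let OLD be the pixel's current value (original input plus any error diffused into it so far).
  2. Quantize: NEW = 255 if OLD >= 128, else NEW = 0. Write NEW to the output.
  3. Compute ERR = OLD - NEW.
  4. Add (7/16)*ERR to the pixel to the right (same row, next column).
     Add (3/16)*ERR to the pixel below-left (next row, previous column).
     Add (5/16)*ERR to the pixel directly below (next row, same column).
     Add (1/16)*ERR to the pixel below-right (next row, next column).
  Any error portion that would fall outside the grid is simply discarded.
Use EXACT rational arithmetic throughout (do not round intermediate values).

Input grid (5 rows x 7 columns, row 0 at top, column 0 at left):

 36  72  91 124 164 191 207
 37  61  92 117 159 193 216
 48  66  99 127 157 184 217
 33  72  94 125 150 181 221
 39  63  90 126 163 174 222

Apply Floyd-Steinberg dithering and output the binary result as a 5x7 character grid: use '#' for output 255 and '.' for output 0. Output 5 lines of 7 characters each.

Answer: ..#.###
...#.##
.#.#.##
..#.###
...#.##

Derivation:
(0,0): OLD=36 → NEW=0, ERR=36
(0,1): OLD=351/4 → NEW=0, ERR=351/4
(0,2): OLD=8281/64 → NEW=255, ERR=-8039/64
(0,3): OLD=70703/1024 → NEW=0, ERR=70703/1024
(0,4): OLD=3181897/16384 → NEW=255, ERR=-996023/16384
(0,5): OLD=43097343/262144 → NEW=255, ERR=-23749377/262144
(0,6): OLD=701975289/4194304 → NEW=255, ERR=-367572231/4194304
(1,0): OLD=4141/64 → NEW=0, ERR=4141/64
(1,1): OLD=48859/512 → NEW=0, ERR=48859/512
(1,2): OLD=1850199/16384 → NEW=0, ERR=1850199/16384
(1,3): OLD=11058107/65536 → NEW=255, ERR=-5653573/65536
(1,4): OLD=375764289/4194304 → NEW=0, ERR=375764289/4194304
(1,5): OLD=6162356017/33554432 → NEW=255, ERR=-2394024143/33554432
(1,6): OLD=81463138495/536870912 → NEW=255, ERR=-55438944065/536870912
(2,0): OLD=705433/8192 → NEW=0, ERR=705433/8192
(2,1): OLD=41605699/262144 → NEW=255, ERR=-25241021/262144
(2,2): OLD=343737801/4194304 → NEW=0, ERR=343737801/4194304
(2,3): OLD=5360395393/33554432 → NEW=255, ERR=-3195984767/33554432
(2,4): OLD=33435354785/268435456 → NEW=0, ERR=33435354785/268435456
(2,5): OLD=1738901997275/8589934592 → NEW=255, ERR=-451531323685/8589934592
(2,6): OLD=21615547931821/137438953472 → NEW=255, ERR=-13431385203539/137438953472
(3,0): OLD=175558249/4194304 → NEW=0, ERR=175558249/4194304
(3,1): OLD=2716929685/33554432 → NEW=0, ERR=2716929685/33554432
(3,2): OLD=35207540287/268435456 → NEW=255, ERR=-33243500993/268435456
(3,3): OLD=74658074497/1073741824 → NEW=0, ERR=74658074497/1073741824
(3,4): OLD=27973585886825/137438953472 → NEW=255, ERR=-7073347248535/137438953472
(3,5): OLD=144606009329835/1099511627776 → NEW=255, ERR=-135769455753045/1099511627776
(3,6): OLD=2342435507971381/17592186044416 → NEW=255, ERR=-2143571933354699/17592186044416
(4,0): OLD=36111084583/536870912 → NEW=0, ERR=36111084583/536870912
(4,1): OLD=834308296091/8589934592 → NEW=0, ERR=834308296091/8589934592
(4,2): OLD=15378031513525/137438953472 → NEW=0, ERR=15378031513525/137438953472
(4,3): OLD=197131802109143/1099511627776 → NEW=255, ERR=-83243662973737/1099511627776
(4,4): OLD=835514147754021/8796093022208 → NEW=0, ERR=835514147754021/8796093022208
(4,5): OLD=42476183308090261/281474976710656 → NEW=255, ERR=-29299935753127019/281474976710656
(4,6): OLD=588456831663205539/4503599627370496 → NEW=255, ERR=-559961073316270941/4503599627370496
Row 0: ..#.###
Row 1: ...#.##
Row 2: .#.#.##
Row 3: ..#.###
Row 4: ...#.##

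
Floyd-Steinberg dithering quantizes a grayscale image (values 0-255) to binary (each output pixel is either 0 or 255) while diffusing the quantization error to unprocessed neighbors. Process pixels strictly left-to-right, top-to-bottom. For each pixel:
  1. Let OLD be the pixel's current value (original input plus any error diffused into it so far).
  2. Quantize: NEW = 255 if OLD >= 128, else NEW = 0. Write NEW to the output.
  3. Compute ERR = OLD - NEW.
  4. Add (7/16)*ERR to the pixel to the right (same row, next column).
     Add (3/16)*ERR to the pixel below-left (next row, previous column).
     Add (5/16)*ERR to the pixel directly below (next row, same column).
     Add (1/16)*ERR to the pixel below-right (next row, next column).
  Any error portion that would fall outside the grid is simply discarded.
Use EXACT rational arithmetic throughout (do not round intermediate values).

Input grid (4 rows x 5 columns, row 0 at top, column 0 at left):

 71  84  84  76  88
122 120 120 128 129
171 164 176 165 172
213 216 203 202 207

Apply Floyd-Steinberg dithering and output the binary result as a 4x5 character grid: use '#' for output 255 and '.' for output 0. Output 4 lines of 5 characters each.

Answer: ..#..
#.#.#
#.##.
#####

Derivation:
(0,0): OLD=71 → NEW=0, ERR=71
(0,1): OLD=1841/16 → NEW=0, ERR=1841/16
(0,2): OLD=34391/256 → NEW=255, ERR=-30889/256
(0,3): OLD=95073/4096 → NEW=0, ERR=95073/4096
(0,4): OLD=6432679/65536 → NEW=0, ERR=6432679/65536
(1,0): OLD=42435/256 → NEW=255, ERR=-22845/256
(1,1): OLD=202197/2048 → NEW=0, ERR=202197/2048
(1,2): OLD=8980473/65536 → NEW=255, ERR=-7731207/65536
(1,3): OLD=24773893/262144 → NEW=0, ERR=24773893/262144
(1,4): OLD=849220719/4194304 → NEW=255, ERR=-220326801/4194304
(2,0): OLD=5296119/32768 → NEW=255, ERR=-3059721/32768
(2,1): OLD=132439949/1048576 → NEW=0, ERR=132439949/1048576
(2,2): OLD=3662184679/16777216 → NEW=255, ERR=-616005401/16777216
(2,3): OLD=43284347589/268435456 → NEW=255, ERR=-25166693691/268435456
(2,4): OLD=517431409187/4294967296 → NEW=0, ERR=517431409187/4294967296
(3,0): OLD=3481311495/16777216 → NEW=255, ERR=-796878585/16777216
(3,1): OLD=29792255483/134217728 → NEW=255, ERR=-4433265157/134217728
(3,2): OLD=718936762681/4294967296 → NEW=255, ERR=-376279897799/4294967296
(3,3): OLD=1328579545713/8589934592 → NEW=255, ERR=-861853775247/8589934592
(3,4): OLD=26785866835733/137438953472 → NEW=255, ERR=-8261066299627/137438953472
Row 0: ..#..
Row 1: #.#.#
Row 2: #.##.
Row 3: #####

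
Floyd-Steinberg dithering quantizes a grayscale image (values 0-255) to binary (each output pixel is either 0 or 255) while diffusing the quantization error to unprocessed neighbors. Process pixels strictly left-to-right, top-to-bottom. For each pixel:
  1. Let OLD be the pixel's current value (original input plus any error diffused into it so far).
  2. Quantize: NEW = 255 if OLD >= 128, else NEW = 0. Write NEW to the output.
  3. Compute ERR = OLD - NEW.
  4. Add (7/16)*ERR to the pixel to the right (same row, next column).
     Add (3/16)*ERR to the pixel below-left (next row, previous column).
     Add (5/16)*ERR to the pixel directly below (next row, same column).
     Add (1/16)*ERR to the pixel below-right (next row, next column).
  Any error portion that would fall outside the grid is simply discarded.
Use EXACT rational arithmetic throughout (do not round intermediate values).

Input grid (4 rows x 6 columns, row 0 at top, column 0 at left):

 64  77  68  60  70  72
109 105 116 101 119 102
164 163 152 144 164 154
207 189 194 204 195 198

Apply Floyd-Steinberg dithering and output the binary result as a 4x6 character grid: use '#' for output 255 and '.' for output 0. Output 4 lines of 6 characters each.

(0,0): OLD=64 → NEW=0, ERR=64
(0,1): OLD=105 → NEW=0, ERR=105
(0,2): OLD=1823/16 → NEW=0, ERR=1823/16
(0,3): OLD=28121/256 → NEW=0, ERR=28121/256
(0,4): OLD=483567/4096 → NEW=0, ERR=483567/4096
(0,5): OLD=8103561/65536 → NEW=0, ERR=8103561/65536
(1,0): OLD=2379/16 → NEW=255, ERR=-1701/16
(1,1): OLD=14933/128 → NEW=0, ERR=14933/128
(1,2): OLD=941281/4096 → NEW=255, ERR=-103199/4096
(1,3): OLD=2515953/16384 → NEW=255, ERR=-1661967/16384
(1,4): OLD=148440487/1048576 → NEW=255, ERR=-118946393/1048576
(1,5): OLD=1650729313/16777216 → NEW=0, ERR=1650729313/16777216
(2,0): OLD=312631/2048 → NEW=255, ERR=-209609/2048
(2,1): OLD=9392069/65536 → NEW=255, ERR=-7319611/65536
(2,2): OLD=87592447/1048576 → NEW=0, ERR=87592447/1048576
(2,3): OLD=1056989335/8388608 → NEW=0, ERR=1056989335/8388608
(2,4): OLD=52555887765/268435456 → NEW=255, ERR=-15895153515/268435456
(2,5): OLD=651766957411/4294967296 → NEW=255, ERR=-443449703069/4294967296
(3,0): OLD=161558959/1048576 → NEW=255, ERR=-105827921/1048576
(3,1): OLD=999993515/8388608 → NEW=0, ERR=999993515/8388608
(3,2): OLD=19387974757/67108864 → NEW=255, ERR=2275214437/67108864
(3,3): OLD=1083735832107/4294967296 → NEW=255, ERR=-11480828373/4294967296
(3,4): OLD=5629574657011/34359738368 → NEW=255, ERR=-3132158626829/34359738368
(3,5): OLD=67153972989341/549755813888 → NEW=0, ERR=67153972989341/549755813888
Row 0: ......
Row 1: #.###.
Row 2: ##..##
Row 3: #.###.

Answer: ......
#.###.
##..##
#.###.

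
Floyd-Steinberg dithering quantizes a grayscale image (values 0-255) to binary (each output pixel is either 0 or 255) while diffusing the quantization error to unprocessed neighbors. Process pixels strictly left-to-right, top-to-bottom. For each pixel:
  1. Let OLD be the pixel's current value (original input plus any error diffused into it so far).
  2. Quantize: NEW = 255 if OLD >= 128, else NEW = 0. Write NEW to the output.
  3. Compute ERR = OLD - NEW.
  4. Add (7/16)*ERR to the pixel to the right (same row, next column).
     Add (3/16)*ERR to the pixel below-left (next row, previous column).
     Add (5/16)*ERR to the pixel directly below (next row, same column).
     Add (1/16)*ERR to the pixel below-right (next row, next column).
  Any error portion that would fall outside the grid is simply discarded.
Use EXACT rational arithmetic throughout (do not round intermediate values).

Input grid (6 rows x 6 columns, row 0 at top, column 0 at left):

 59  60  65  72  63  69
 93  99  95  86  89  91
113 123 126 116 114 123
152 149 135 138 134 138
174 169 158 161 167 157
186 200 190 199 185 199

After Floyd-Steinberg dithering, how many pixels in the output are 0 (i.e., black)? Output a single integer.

(0,0): OLD=59 → NEW=0, ERR=59
(0,1): OLD=1373/16 → NEW=0, ERR=1373/16
(0,2): OLD=26251/256 → NEW=0, ERR=26251/256
(0,3): OLD=478669/4096 → NEW=0, ERR=478669/4096
(0,4): OLD=7479451/65536 → NEW=0, ERR=7479451/65536
(0,5): OLD=124707901/1048576 → NEW=0, ERR=124707901/1048576
(1,0): OLD=32647/256 → NEW=0, ERR=32647/256
(1,1): OLD=418865/2048 → NEW=255, ERR=-103375/2048
(1,2): OLD=8666245/65536 → NEW=255, ERR=-8045435/65536
(1,3): OLD=25327905/262144 → NEW=0, ERR=25327905/262144
(1,4): OLD=3297372611/16777216 → NEW=255, ERR=-980817469/16777216
(1,5): OLD=29453275749/268435456 → NEW=0, ERR=29453275749/268435456
(2,0): OLD=4698539/32768 → NEW=255, ERR=-3657301/32768
(2,1): OLD=45453961/1048576 → NEW=0, ERR=45453961/1048576
(2,2): OLD=2039479003/16777216 → NEW=0, ERR=2039479003/16777216
(2,3): OLD=24258855875/134217728 → NEW=255, ERR=-9966664765/134217728
(2,4): OLD=385923169481/4294967296 → NEW=0, ERR=385923169481/4294967296
(2,5): OLD=13259130612751/68719476736 → NEW=255, ERR=-4264335954929/68719476736
(3,0): OLD=2101330555/16777216 → NEW=0, ERR=2101330555/16777216
(3,1): OLD=31294206303/134217728 → NEW=255, ERR=-2931314337/134217728
(3,2): OLD=163444182477/1073741824 → NEW=255, ERR=-110359982643/1073741824
(3,3): OLD=6478418046375/68719476736 → NEW=0, ERR=6478418046375/68719476736
(3,4): OLD=102830698890311/549755813888 → NEW=255, ERR=-37357033651129/549755813888
(3,5): OLD=831186329003209/8796093022208 → NEW=0, ERR=831186329003209/8796093022208
(4,0): OLD=448921433941/2147483648 → NEW=255, ERR=-98686896299/2147483648
(4,1): OLD=4488292778321/34359738368 → NEW=255, ERR=-4273440505519/34359738368
(4,2): OLD=96513896864163/1099511627776 → NEW=0, ERR=96513896864163/1099511627776
(4,3): OLD=3689061850776911/17592186044416 → NEW=255, ERR=-796945590549169/17592186044416
(4,4): OLD=42096169586545983/281474976710656 → NEW=255, ERR=-29679949474671297/281474976710656
(4,5): OLD=613168506585604185/4503599627370496 → NEW=255, ERR=-535249398393872295/4503599627370496
(5,0): OLD=81539308162691/549755813888 → NEW=255, ERR=-58648424378749/549755813888
(5,1): OLD=2252622786385075/17592186044416 → NEW=255, ERR=-2233384654941005/17592186044416
(5,2): OLD=20494413214548705/140737488355328 → NEW=255, ERR=-15393646316059935/140737488355328
(5,3): OLD=552617339351167931/4503599627370496 → NEW=0, ERR=552617339351167931/4503599627370496
(5,4): OLD=1626851756017366971/9007199254740992 → NEW=255, ERR=-669984053941585989/9007199254740992
(5,5): OLD=17686781682376012151/144115188075855872 → NEW=0, ERR=17686781682376012151/144115188075855872
Output grid:
  Row 0: ......  (6 black, running=6)
  Row 1: .##.#.  (3 black, running=9)
  Row 2: #..#.#  (3 black, running=12)
  Row 3: .##.#.  (3 black, running=15)
  Row 4: ##.###  (1 black, running=16)
  Row 5: ###.#.  (2 black, running=18)

Answer: 18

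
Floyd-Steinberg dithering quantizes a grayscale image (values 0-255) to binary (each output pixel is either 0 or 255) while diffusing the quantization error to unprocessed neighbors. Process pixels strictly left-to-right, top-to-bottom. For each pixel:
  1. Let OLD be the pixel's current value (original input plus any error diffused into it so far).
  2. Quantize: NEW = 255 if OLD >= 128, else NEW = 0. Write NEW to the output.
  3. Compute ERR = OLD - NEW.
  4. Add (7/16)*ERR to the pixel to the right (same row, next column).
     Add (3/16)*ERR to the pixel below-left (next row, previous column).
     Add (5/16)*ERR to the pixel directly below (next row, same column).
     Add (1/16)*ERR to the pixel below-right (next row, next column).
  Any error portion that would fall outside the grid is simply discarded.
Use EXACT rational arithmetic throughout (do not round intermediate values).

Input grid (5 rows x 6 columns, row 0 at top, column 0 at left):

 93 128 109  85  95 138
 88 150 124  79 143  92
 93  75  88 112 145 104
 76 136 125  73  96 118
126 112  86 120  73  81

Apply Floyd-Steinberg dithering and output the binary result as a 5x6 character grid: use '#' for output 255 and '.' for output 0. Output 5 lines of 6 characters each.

Answer: .#..#.
.##.#.
...#.#
.##..#
#..#..

Derivation:
(0,0): OLD=93 → NEW=0, ERR=93
(0,1): OLD=2699/16 → NEW=255, ERR=-1381/16
(0,2): OLD=18237/256 → NEW=0, ERR=18237/256
(0,3): OLD=475819/4096 → NEW=0, ERR=475819/4096
(0,4): OLD=9556653/65536 → NEW=255, ERR=-7155027/65536
(0,5): OLD=94618299/1048576 → NEW=0, ERR=94618299/1048576
(1,0): OLD=25825/256 → NEW=0, ERR=25825/256
(1,1): OLD=381607/2048 → NEW=255, ERR=-140633/2048
(1,2): OLD=8690483/65536 → NEW=255, ERR=-8021197/65536
(1,3): OLD=11989559/262144 → NEW=0, ERR=11989559/262144
(1,4): OLD=2568111941/16777216 → NEW=255, ERR=-1710078139/16777216
(1,5): OLD=18463291987/268435456 → NEW=0, ERR=18463291987/268435456
(2,0): OLD=3658525/32768 → NEW=0, ERR=3658525/32768
(2,1): OLD=89908879/1048576 → NEW=0, ERR=89908879/1048576
(2,2): OLD=1535932013/16777216 → NEW=0, ERR=1535932013/16777216
(2,3): OLD=18734646597/134217728 → NEW=255, ERR=-15490874043/134217728
(2,4): OLD=336758954575/4294967296 → NEW=0, ERR=336758954575/4294967296
(2,5): OLD=10543421617945/68719476736 → NEW=255, ERR=-6980044949735/68719476736
(3,0): OLD=2130159053/16777216 → NEW=0, ERR=2130159053/16777216
(3,1): OLD=32546003273/134217728 → NEW=255, ERR=-1679517367/134217728
(3,2): OLD=141575914667/1073741824 → NEW=255, ERR=-132228250453/1073741824
(3,3): OLD=239066401217/68719476736 → NEW=0, ERR=239066401217/68719476736
(3,4): OLD=52647917540897/549755813888 → NEW=0, ERR=52647917540897/549755813888
(3,5): OLD=1170377747603023/8796093022208 → NEW=255, ERR=-1072625973060017/8796093022208
(4,0): OLD=350750749667/2147483648 → NEW=255, ERR=-196857580573/2147483648
(4,1): OLD=1815217099911/34359738368 → NEW=0, ERR=1815217099911/34359738368
(4,2): OLD=77515285554277/1099511627776 → NEW=0, ERR=77515285554277/1099511627776
(4,3): OLD=2853280413088729/17592186044416 → NEW=255, ERR=-1632727028237351/17592186044416
(4,4): OLD=11167696069111401/281474976710656 → NEW=0, ERR=11167696069111401/281474976710656
(4,5): OLD=298301020392126527/4503599627370496 → NEW=0, ERR=298301020392126527/4503599627370496
Row 0: .#..#.
Row 1: .##.#.
Row 2: ...#.#
Row 3: .##..#
Row 4: #..#..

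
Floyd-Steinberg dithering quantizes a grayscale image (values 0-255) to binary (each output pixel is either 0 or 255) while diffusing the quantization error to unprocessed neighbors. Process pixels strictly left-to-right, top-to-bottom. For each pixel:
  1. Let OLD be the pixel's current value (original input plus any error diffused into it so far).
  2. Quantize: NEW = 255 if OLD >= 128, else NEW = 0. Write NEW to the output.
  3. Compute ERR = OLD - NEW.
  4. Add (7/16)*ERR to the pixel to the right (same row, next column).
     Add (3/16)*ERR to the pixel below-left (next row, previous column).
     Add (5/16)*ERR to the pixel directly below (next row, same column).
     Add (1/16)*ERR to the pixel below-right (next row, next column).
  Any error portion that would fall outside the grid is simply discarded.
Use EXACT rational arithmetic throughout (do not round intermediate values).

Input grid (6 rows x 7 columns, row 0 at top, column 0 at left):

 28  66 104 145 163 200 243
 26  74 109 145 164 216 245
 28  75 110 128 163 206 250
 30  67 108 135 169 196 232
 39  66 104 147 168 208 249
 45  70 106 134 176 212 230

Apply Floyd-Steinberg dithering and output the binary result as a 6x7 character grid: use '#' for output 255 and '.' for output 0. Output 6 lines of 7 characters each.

Answer: ..#.###
..#.###
..#.#.#
..#.###
..#.###
.#.#.##

Derivation:
(0,0): OLD=28 → NEW=0, ERR=28
(0,1): OLD=313/4 → NEW=0, ERR=313/4
(0,2): OLD=8847/64 → NEW=255, ERR=-7473/64
(0,3): OLD=96169/1024 → NEW=0, ERR=96169/1024
(0,4): OLD=3343775/16384 → NEW=255, ERR=-834145/16384
(0,5): OLD=46589785/262144 → NEW=255, ERR=-20256935/262144
(0,6): OLD=877417327/4194304 → NEW=255, ERR=-192130193/4194304
(1,0): OLD=3163/64 → NEW=0, ERR=3163/64
(1,1): OLD=51165/512 → NEW=0, ERR=51165/512
(1,2): OLD=2272961/16384 → NEW=255, ERR=-1904959/16384
(1,3): OLD=6988541/65536 → NEW=0, ERR=6988541/65536
(1,4): OLD=780661863/4194304 → NEW=255, ERR=-288885657/4194304
(1,5): OLD=5031414263/33554432 → NEW=255, ERR=-3524965897/33554432
(1,6): OLD=96580516761/536870912 → NEW=255, ERR=-40321565799/536870912
(2,0): OLD=509391/8192 → NEW=0, ERR=509391/8192
(2,1): OLD=30073525/262144 → NEW=0, ERR=30073525/262144
(2,2): OLD=629550367/4194304 → NEW=255, ERR=-439997153/4194304
(2,3): OLD=3195980583/33554432 → NEW=0, ERR=3195980583/33554432
(2,4): OLD=45664815879/268435456 → NEW=255, ERR=-22786225401/268435456
(2,5): OLD=1010580037085/8589934592 → NEW=0, ERR=1010580037085/8589934592
(2,6): OLD=37305682094043/137438953472 → NEW=255, ERR=2258748958683/137438953472
(3,0): OLD=297552255/4194304 → NEW=0, ERR=297552255/4194304
(3,1): OLD=3962929203/33554432 → NEW=0, ERR=3962929203/33554432
(3,2): OLD=40780014873/268435456 → NEW=255, ERR=-27671026407/268435456
(3,3): OLD=104361032359/1073741824 → NEW=0, ERR=104361032359/1073741824
(3,4): OLD=29275516025215/137438953472 → NEW=255, ERR=-5771417110145/137438953472
(3,5): OLD=233282370377357/1099511627776 → NEW=255, ERR=-47093094705523/1099511627776
(3,6): OLD=3971439702460051/17592186044416 → NEW=255, ERR=-514567738866029/17592186044416
(4,0): OLD=44728843377/536870912 → NEW=0, ERR=44728843377/536870912
(4,1): OLD=1069132453149/8589934592 → NEW=0, ERR=1069132453149/8589934592
(4,2): OLD=20869388760595/137438953472 → NEW=255, ERR=-14177544374765/137438953472
(4,3): OLD=129661425900865/1099511627776 → NEW=0, ERR=129661425900865/1099511627776
(4,4): OLD=1798923482690595/8796093022208 → NEW=255, ERR=-444080237972445/8796093022208
(4,5): OLD=46279779641063731/281474976710656 → NEW=255, ERR=-25496339420153549/281474976710656
(4,6): OLD=889700679920282453/4503599627370496 → NEW=255, ERR=-258717225059194027/4503599627370496
(5,0): OLD=12970457735847/137438953472 → NEW=0, ERR=12970457735847/137438953472
(5,1): OLD=149586689535853/1099511627776 → NEW=255, ERR=-130788775547027/1099511627776
(5,2): OLD=453990874296987/8796093022208 → NEW=0, ERR=453990874296987/8796093022208
(5,3): OLD=12491806520912583/70368744177664 → NEW=255, ERR=-5452223244391737/70368744177664
(5,4): OLD=525622752268808253/4503599627370496 → NEW=0, ERR=525622752268808253/4503599627370496
(5,5): OLD=7956170645645311181/36028797018963968 → NEW=255, ERR=-1231172594190500659/36028797018963968
(5,6): OLD=110355544422306482275/576460752303423488 → NEW=255, ERR=-36641947415066507165/576460752303423488
Row 0: ..#.###
Row 1: ..#.###
Row 2: ..#.#.#
Row 3: ..#.###
Row 4: ..#.###
Row 5: .#.#.##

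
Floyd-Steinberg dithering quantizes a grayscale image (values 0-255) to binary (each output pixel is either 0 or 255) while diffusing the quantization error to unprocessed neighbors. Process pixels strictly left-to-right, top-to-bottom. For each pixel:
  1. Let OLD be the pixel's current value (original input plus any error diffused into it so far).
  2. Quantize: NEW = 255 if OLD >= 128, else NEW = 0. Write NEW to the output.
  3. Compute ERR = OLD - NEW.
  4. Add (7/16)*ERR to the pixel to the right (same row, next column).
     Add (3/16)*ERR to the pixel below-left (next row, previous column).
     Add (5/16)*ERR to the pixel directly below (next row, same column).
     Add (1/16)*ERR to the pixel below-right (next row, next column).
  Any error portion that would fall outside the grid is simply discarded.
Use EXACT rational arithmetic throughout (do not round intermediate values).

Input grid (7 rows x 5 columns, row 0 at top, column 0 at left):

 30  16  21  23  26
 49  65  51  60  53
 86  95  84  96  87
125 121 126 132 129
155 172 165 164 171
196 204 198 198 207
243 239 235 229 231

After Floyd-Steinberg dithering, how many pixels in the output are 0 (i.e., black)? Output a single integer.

Answer: 16

Derivation:
(0,0): OLD=30 → NEW=0, ERR=30
(0,1): OLD=233/8 → NEW=0, ERR=233/8
(0,2): OLD=4319/128 → NEW=0, ERR=4319/128
(0,3): OLD=77337/2048 → NEW=0, ERR=77337/2048
(0,4): OLD=1393327/32768 → NEW=0, ERR=1393327/32768
(1,0): OLD=8171/128 → NEW=0, ERR=8171/128
(1,1): OLD=112877/1024 → NEW=0, ERR=112877/1024
(1,2): OLD=3888625/32768 → NEW=0, ERR=3888625/32768
(1,3): OLD=17537565/131072 → NEW=255, ERR=-15885795/131072
(1,4): OLD=32764599/2097152 → NEW=0, ERR=32764599/2097152
(2,0): OLD=2074495/16384 → NEW=0, ERR=2074495/16384
(2,1): OLD=110668261/524288 → NEW=255, ERR=-23025179/524288
(2,2): OLD=721720303/8388608 → NEW=0, ERR=721720303/8388608
(2,3): OLD=14242152797/134217728 → NEW=0, ERR=14242152797/134217728
(2,4): OLD=280743764555/2147483648 → NEW=255, ERR=-266864565685/2147483648
(3,0): OLD=1311419663/8388608 → NEW=255, ERR=-827675377/8388608
(3,1): OLD=5915952739/67108864 → NEW=0, ERR=5915952739/67108864
(3,2): OLD=447975914801/2147483648 → NEW=255, ERR=-99632415439/2147483648
(3,3): OLD=545199685097/4294967296 → NEW=0, ERR=545199685097/4294967296
(3,4): OLD=10468313527277/68719476736 → NEW=255, ERR=-7055153040403/68719476736
(4,0): OLD=151070825857/1073741824 → NEW=255, ERR=-122733339263/1073741824
(4,1): OLD=4627378545025/34359738368 → NEW=255, ERR=-4134354738815/34359738368
(4,2): OLD=69912393129391/549755813888 → NEW=0, ERR=69912393129391/549755813888
(4,3): OLD=2086044234687873/8796093022208 → NEW=255, ERR=-156959485975167/8796093022208
(4,4): OLD=19568665116155655/140737488355328 → NEW=255, ERR=-16319394414452985/140737488355328
(5,0): OLD=75711741023523/549755813888 → NEW=255, ERR=-64475991517917/549755813888
(5,1): OLD=579610183242665/4398046511104 → NEW=255, ERR=-541891677088855/4398046511104
(5,2): OLD=24343257394400113/140737488355328 → NEW=255, ERR=-11544802136208527/140737488355328
(5,3): OLD=80356344668992799/562949953421312 → NEW=255, ERR=-63195893453441761/562949953421312
(5,4): OLD=1085685696165822629/9007199254740992 → NEW=0, ERR=1085685696165822629/9007199254740992
(6,0): OLD=12894890143189107/70368744177664 → NEW=255, ERR=-5049139622115213/70368744177664
(6,1): OLD=329649272189732157/2251799813685248 → NEW=255, ERR=-244559680300006083/2251799813685248
(6,2): OLD=4795466106349012847/36028797018963968 → NEW=255, ERR=-4391877133486798993/36028797018963968
(6,3): OLD=91116445445095510917/576460752303423488 → NEW=255, ERR=-55881046392277478523/576460752303423488
(6,4): OLD=2022138443644249740003/9223372036854775808 → NEW=255, ERR=-329821425753718091037/9223372036854775808
Output grid:
  Row 0: .....  (5 black, running=5)
  Row 1: ...#.  (4 black, running=9)
  Row 2: .#..#  (3 black, running=12)
  Row 3: #.#.#  (2 black, running=14)
  Row 4: ##.##  (1 black, running=15)
  Row 5: ####.  (1 black, running=16)
  Row 6: #####  (0 black, running=16)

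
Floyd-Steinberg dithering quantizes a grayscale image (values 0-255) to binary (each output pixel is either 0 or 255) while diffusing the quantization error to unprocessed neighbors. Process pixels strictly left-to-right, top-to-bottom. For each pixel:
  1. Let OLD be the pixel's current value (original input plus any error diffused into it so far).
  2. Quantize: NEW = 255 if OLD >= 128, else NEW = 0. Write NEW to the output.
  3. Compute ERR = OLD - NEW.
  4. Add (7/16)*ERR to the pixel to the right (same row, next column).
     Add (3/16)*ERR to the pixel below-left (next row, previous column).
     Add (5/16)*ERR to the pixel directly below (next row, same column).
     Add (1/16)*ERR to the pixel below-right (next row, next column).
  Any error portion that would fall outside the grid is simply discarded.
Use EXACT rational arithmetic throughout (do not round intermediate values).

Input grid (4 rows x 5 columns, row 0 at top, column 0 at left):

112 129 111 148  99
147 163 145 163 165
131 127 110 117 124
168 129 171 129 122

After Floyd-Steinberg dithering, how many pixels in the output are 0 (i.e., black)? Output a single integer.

Answer: 10

Derivation:
(0,0): OLD=112 → NEW=0, ERR=112
(0,1): OLD=178 → NEW=255, ERR=-77
(0,2): OLD=1237/16 → NEW=0, ERR=1237/16
(0,3): OLD=46547/256 → NEW=255, ERR=-18733/256
(0,4): OLD=274373/4096 → NEW=0, ERR=274373/4096
(1,0): OLD=2681/16 → NEW=255, ERR=-1399/16
(1,1): OLD=15639/128 → NEW=0, ERR=15639/128
(1,2): OLD=835915/4096 → NEW=255, ERR=-208565/4096
(1,3): OLD=2215891/16384 → NEW=255, ERR=-1962029/16384
(1,4): OLD=33808105/262144 → NEW=255, ERR=-33038615/262144
(2,0): OLD=259245/2048 → NEW=0, ERR=259245/2048
(2,1): OLD=13470903/65536 → NEW=255, ERR=-3240777/65536
(2,2): OLD=60435541/1048576 → NEW=0, ERR=60435541/1048576
(2,3): OLD=1308277759/16777216 → NEW=0, ERR=1308277759/16777216
(2,4): OLD=29862466361/268435456 → NEW=0, ERR=29862466361/268435456
(3,0): OLD=207917637/1048576 → NEW=255, ERR=-59469243/1048576
(3,1): OLD=901377033/8388608 → NEW=0, ERR=901377033/8388608
(3,2): OLD=66451779083/268435456 → NEW=255, ERR=-1999262197/268435456
(3,3): OLD=93722133013/536870912 → NEW=255, ERR=-43179949547/536870912
(3,4): OLD=1086201925293/8589934592 → NEW=0, ERR=1086201925293/8589934592
Output grid:
  Row 0: .#.#.  (3 black, running=3)
  Row 1: #.###  (1 black, running=4)
  Row 2: .#...  (4 black, running=8)
  Row 3: #.##.  (2 black, running=10)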